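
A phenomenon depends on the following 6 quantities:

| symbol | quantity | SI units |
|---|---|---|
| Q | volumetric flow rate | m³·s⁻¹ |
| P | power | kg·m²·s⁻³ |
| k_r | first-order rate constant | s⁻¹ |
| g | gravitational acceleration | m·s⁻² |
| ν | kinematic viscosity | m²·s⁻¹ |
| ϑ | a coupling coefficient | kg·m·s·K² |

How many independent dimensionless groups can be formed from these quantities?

There are 6 variables and 4 base dimensions (M, L, T, Θ).
The dimension matrix has rank 4.
Independent dimensionless groups: 6 − 4 = 2.

2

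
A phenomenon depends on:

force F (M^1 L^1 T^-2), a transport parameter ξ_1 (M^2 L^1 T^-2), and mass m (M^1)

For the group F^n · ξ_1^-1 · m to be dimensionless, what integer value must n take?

Balance the M exponent: (1)·n from F, plus −(2) + (1) = -1 from the rest, must sum to zero.
n − 1 = 0, so n = 1.

1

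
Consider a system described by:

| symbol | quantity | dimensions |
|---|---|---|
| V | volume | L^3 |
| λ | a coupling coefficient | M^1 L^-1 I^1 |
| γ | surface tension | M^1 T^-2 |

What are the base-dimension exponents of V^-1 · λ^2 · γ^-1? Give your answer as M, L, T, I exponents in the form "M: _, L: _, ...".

M: 1, L: -5, T: 2, I: 2

Collect each base-dimension exponent across the product:
  M: −(0) + 2·(1) − (1) = 1
  L: −(3) + 2·(-1) − (0) = -5
  T: −(0) + 2·(0) − (-2) = 2
  I: −(0) + 2·(1) − (0) = 2
So the dimensions are [M L⁻⁵ T² I²].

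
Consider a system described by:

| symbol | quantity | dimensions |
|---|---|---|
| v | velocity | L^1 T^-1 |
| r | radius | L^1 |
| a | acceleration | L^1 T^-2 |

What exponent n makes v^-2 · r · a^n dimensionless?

Balance the L exponent: (1)·n from a, plus −2·(1) + (1) = -1 from the rest, must sum to zero.
n − 1 = 0, so n = 1.

1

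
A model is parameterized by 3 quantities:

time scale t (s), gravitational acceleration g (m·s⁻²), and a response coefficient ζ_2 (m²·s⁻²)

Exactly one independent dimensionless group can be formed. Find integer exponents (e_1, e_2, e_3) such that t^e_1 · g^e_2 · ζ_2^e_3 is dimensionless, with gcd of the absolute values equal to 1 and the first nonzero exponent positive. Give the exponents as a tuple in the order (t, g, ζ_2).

L: e_1·(0) + e_2·(1) + e_3·(2) = 0
T: e_1·(1) + e_2·(-2) + e_3·(-2) = 0
Solving this homogeneous linear system for the smallest-integer solution (first nonzero entry positive) gives (2, 2, -1).

(2, 2, -1)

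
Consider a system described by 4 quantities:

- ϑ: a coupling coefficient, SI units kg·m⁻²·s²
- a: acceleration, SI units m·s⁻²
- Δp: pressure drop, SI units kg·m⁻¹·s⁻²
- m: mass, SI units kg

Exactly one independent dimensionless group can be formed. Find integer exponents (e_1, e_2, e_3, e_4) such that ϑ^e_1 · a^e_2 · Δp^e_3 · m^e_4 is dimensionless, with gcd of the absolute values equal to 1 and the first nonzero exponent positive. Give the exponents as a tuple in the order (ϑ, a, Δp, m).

(2, 3, -1, -1)

M: e_1·(1) + e_2·(0) + e_3·(1) + e_4·(1) = 0
L: e_1·(-2) + e_2·(1) + e_3·(-1) + e_4·(0) = 0
T: e_1·(2) + e_2·(-2) + e_3·(-2) + e_4·(0) = 0
Solving this homogeneous linear system for the smallest-integer solution (first nonzero entry positive) gives (2, 3, -1, -1).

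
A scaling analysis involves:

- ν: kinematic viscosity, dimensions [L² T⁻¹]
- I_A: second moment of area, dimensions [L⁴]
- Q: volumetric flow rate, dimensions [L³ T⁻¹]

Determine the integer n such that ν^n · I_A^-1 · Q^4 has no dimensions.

-4

Balance the L exponent: (2)·n from ν, plus −(4) + 4·(3) = 8 from the rest, must sum to zero.
2n + 8 = 0, so n = -4.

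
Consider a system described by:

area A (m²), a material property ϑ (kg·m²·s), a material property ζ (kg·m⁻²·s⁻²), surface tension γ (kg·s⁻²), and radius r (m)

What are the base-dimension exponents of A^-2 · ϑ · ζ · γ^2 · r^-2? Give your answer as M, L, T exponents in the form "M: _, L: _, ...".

Collect each base-dimension exponent across the product:
  M: −2·(0) + (1) + (1) + 2·(1) − 2·(0) = 4
  L: −2·(2) + (2) + (-2) + 2·(0) − 2·(1) = -6
  T: −2·(0) + (1) + (-2) + 2·(-2) − 2·(0) = -5
So the dimensions are [M⁴ L⁻⁶ T⁻⁵].

M: 4, L: -6, T: -5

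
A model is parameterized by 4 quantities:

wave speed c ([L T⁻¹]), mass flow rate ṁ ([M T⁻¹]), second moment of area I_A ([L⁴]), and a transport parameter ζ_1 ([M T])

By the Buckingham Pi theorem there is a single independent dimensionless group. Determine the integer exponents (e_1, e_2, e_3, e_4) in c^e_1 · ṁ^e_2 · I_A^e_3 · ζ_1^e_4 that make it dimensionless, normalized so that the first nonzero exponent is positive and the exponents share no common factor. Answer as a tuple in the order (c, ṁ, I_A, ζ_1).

(4, -2, -1, 2)

M: e_1·(0) + e_2·(1) + e_3·(0) + e_4·(1) = 0
L: e_1·(1) + e_2·(0) + e_3·(4) + e_4·(0) = 0
T: e_1·(-1) + e_2·(-1) + e_3·(0) + e_4·(1) = 0
Solving this homogeneous linear system for the smallest-integer solution (first nonzero entry positive) gives (4, -2, -1, 2).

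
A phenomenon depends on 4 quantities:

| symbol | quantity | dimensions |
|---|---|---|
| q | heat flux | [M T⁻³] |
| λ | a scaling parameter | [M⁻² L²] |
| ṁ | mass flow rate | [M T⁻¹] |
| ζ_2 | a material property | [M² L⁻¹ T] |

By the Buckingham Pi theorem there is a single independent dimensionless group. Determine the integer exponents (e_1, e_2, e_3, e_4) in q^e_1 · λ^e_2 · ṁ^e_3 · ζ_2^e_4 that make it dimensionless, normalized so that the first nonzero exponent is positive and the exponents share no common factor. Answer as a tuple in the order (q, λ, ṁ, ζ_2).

M: e_1·(1) + e_2·(-2) + e_3·(1) + e_4·(2) = 0
L: e_1·(0) + e_2·(2) + e_3·(0) + e_4·(-1) = 0
T: e_1·(-3) + e_2·(0) + e_3·(-1) + e_4·(1) = 0
Solving this homogeneous linear system for the smallest-integer solution (first nonzero entry positive) gives (2, 1, -4, 2).

(2, 1, -4, 2)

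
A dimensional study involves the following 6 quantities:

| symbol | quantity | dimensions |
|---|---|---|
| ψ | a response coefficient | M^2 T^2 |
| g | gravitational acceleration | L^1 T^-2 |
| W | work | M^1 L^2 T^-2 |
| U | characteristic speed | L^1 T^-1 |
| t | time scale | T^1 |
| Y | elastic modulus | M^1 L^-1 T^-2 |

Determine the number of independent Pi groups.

3

There are 6 variables and 3 base dimensions (M, L, T).
The dimension matrix has rank 3.
Independent dimensionless groups: 6 − 3 = 3.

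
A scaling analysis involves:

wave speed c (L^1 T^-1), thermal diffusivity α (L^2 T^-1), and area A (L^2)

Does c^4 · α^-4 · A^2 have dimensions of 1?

yes

Sum the exponent of each base dimension across the product:
  M: 4·[c]_M − 4·[α]_M + 2·[A]_M = 4·(0) − 4·(0) + 2·(0) = 0
  L: 4·[c]_L − 4·[α]_L + 2·[A]_L = 4·(1) − 4·(2) + 2·(2) = 0
  T: 4·[c]_T − 4·[α]_T + 2·[A]_T = 4·(-1) − 4·(-1) + 2·(0) = 0
  Θ: 4·[c]_Θ − 4·[α]_Θ + 2·[A]_Θ = 4·(0) − 4·(0) + 2·(0) = 0
All base exponents vanish — dimensionless.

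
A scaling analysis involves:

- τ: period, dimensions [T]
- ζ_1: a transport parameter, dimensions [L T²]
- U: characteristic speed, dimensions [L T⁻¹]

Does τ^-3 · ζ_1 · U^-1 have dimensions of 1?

Sum the exponent of each base dimension across the product:
  L: −3·[τ]_L + [ζ_1]_L − [U]_L = −3·(0) + (1) − (1) = 0
  T: −3·[τ]_T + [ζ_1]_T − [U]_T = −3·(1) + (2) − (-1) = 0
All base exponents vanish — dimensionless.

yes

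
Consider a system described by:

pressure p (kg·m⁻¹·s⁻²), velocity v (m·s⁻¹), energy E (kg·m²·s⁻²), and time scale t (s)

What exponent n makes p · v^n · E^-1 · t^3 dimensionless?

Balance the L exponent: (1)·n from v, plus (-1) − (2) + 3·(0) = -3 from the rest, must sum to zero.
n − 3 = 0, so n = 3.

3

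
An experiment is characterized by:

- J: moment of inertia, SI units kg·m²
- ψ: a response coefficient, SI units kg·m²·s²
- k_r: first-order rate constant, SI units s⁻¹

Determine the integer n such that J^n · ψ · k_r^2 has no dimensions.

Balance the M exponent: (1)·n from J, plus (1) + 2·(0) = 1 from the rest, must sum to zero.
n + 1 = 0, so n = -1.

-1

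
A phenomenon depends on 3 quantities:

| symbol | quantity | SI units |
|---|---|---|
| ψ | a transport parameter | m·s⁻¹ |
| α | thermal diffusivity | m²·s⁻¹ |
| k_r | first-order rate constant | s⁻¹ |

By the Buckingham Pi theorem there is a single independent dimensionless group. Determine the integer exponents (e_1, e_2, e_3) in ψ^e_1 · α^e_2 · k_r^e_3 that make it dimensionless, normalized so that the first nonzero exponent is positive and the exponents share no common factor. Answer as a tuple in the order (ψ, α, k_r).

(2, -1, -1)

L: e_1·(1) + e_2·(2) + e_3·(0) = 0
T: e_1·(-1) + e_2·(-1) + e_3·(-1) = 0
Solving this homogeneous linear system for the smallest-integer solution (first nonzero entry positive) gives (2, -1, -1).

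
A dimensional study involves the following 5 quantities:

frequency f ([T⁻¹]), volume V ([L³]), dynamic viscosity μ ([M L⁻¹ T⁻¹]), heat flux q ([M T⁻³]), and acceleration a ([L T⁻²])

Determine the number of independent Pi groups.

There are 5 variables and 3 base dimensions (M, L, T).
The dimension matrix has rank 3.
Independent dimensionless groups: 5 − 3 = 2.

2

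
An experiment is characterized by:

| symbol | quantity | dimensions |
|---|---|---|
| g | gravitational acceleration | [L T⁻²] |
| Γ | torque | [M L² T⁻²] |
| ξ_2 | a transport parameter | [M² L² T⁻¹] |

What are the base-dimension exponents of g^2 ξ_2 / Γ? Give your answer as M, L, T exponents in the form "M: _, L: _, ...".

Collect each base-dimension exponent across the product:
  M: 2·(0) − (1) + (2) = 1
  L: 2·(1) − (2) + (2) = 2
  T: 2·(-2) − (-2) + (-1) = -3
So the dimensions are [M L² T⁻³].

M: 1, L: 2, T: -3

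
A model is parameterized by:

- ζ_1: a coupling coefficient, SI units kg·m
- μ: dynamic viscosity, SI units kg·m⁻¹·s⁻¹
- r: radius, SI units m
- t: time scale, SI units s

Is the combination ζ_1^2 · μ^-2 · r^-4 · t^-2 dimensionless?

yes

Sum the exponent of each base dimension across the product:
  M: 2·[ζ_1]_M − 2·[μ]_M − 4·[r]_M − 2·[t]_M = 2·(1) − 2·(1) − 4·(0) − 2·(0) = 0
  L: 2·[ζ_1]_L − 2·[μ]_L − 4·[r]_L − 2·[t]_L = 2·(1) − 2·(-1) − 4·(1) − 2·(0) = 0
  T: 2·[ζ_1]_T − 2·[μ]_T − 4·[r]_T − 2·[t]_T = 2·(0) − 2·(-1) − 4·(0) − 2·(1) = 0
  Θ: 2·[ζ_1]_Θ − 2·[μ]_Θ − 4·[r]_Θ − 2·[t]_Θ = 2·(0) − 2·(0) − 4·(0) − 2·(0) = 0
All base exponents vanish — dimensionless.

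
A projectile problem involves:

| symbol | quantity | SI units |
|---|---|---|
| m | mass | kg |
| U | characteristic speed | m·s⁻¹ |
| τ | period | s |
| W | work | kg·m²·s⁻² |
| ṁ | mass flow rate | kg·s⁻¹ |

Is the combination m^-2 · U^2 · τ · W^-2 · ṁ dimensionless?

Sum the exponent of each base dimension across the product:
  M: −2·[m]_M + 2·[U]_M + [τ]_M − 2·[W]_M + [ṁ]_M = −2·(1) + 2·(0) + (0) − 2·(1) + (1) = -3
  L: −2·[m]_L + 2·[U]_L + [τ]_L − 2·[W]_L + [ṁ]_L = −2·(0) + 2·(1) + (0) − 2·(2) + (0) = -2
  T: −2·[m]_T + 2·[U]_T + [τ]_T − 2·[W]_T + [ṁ]_T = −2·(0) + 2·(-1) + (1) − 2·(-2) + (-1) = 2
Net dimensions [M⁻³ L⁻² T²] ≠ [1] — not dimensionless.

no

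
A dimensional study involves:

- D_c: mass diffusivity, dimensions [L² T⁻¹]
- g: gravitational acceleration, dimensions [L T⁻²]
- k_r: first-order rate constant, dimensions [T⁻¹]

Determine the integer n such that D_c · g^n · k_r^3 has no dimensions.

Balance the L exponent: (1)·n from g, plus (2) + 3·(0) = 2 from the rest, must sum to zero.
n + 2 = 0, so n = -2.

-2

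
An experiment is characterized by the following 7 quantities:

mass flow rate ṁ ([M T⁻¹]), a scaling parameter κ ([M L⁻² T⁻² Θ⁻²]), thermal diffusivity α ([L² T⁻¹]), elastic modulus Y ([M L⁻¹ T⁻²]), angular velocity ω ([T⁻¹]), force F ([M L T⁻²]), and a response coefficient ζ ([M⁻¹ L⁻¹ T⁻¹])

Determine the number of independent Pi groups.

3

There are 7 variables and 4 base dimensions (M, L, T, Θ).
The dimension matrix has rank 4.
Independent dimensionless groups: 7 − 4 = 3.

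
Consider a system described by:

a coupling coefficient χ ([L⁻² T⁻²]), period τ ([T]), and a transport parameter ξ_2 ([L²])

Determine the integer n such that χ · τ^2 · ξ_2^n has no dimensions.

1

Balance the L exponent: (2)·n from ξ_2, plus (-2) + 2·(0) = -2 from the rest, must sum to zero.
2n − 2 = 0, so n = 1.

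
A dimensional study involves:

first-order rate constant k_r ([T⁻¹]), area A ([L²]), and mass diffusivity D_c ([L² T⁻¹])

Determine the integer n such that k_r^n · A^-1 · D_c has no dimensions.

Balance the T exponent: (-1)·n from k_r, plus −(0) + (-1) = -1 from the rest, must sum to zero.
−n − 1 = 0, so n = -1.

-1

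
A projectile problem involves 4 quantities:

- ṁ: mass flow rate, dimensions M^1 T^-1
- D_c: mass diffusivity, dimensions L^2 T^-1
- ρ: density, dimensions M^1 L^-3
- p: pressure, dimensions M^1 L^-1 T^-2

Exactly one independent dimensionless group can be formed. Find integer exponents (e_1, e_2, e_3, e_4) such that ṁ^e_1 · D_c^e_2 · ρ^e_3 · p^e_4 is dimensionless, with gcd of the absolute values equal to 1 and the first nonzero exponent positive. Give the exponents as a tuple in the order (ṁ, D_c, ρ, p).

M: e_1·(1) + e_2·(0) + e_3·(1) + e_4·(1) = 0
L: e_1·(0) + e_2·(2) + e_3·(-3) + e_4·(-1) = 0
T: e_1·(-1) + e_2·(-1) + e_3·(0) + e_4·(-2) = 0
Solving this homogeneous linear system for the smallest-integer solution (first nonzero entry positive) gives (2, -4, -3, 1).

(2, -4, -3, 1)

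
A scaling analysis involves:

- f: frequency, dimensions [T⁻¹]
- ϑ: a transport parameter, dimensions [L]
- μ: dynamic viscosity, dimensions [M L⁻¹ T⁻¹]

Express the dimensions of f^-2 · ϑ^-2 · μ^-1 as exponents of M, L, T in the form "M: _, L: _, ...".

Collect each base-dimension exponent across the product:
  M: −2·(0) − 2·(0) − (1) = -1
  L: −2·(0) − 2·(1) − (-1) = -1
  T: −2·(-1) − 2·(0) − (-1) = 3
So the dimensions are [M⁻¹ L⁻¹ T³].

M: -1, L: -1, T: 3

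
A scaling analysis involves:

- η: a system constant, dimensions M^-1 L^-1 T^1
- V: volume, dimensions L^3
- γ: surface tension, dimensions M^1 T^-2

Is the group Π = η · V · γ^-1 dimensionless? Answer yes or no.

Sum the exponent of each base dimension across the product:
  M: [η]_M + [V]_M − [γ]_M = (-1) + (0) − (1) = -2
  L: [η]_L + [V]_L − [γ]_L = (-1) + (3) − (0) = 2
  T: [η]_T + [V]_T − [γ]_T = (1) + (0) − (-2) = 3
Net dimensions [M⁻² L² T³] ≠ [1] — not dimensionless.

no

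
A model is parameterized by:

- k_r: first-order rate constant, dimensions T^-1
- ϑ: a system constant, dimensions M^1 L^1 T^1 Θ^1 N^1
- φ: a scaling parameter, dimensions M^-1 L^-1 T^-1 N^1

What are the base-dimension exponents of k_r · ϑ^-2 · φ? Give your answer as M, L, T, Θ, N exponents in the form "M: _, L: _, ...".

Collect each base-dimension exponent across the product:
  M: (0) − 2·(1) + (-1) = -3
  L: (0) − 2·(1) + (-1) = -3
  T: (-1) − 2·(1) + (-1) = -4
  Θ: (0) − 2·(1) + (0) = -2
  N: (0) − 2·(1) + (1) = -1
So the dimensions are [M⁻³ L⁻³ T⁻⁴ Θ⁻² N⁻¹].

M: -3, L: -3, T: -4, Θ: -2, N: -1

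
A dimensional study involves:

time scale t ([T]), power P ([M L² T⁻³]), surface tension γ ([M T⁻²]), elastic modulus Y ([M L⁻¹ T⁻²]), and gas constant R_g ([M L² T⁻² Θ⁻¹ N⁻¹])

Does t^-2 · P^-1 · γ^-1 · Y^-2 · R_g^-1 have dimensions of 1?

Sum the exponent of each base dimension across the product:
  M: −2·[t]_M − [P]_M − [γ]_M − 2·[Y]_M − [R_g]_M = −2·(0) − (1) − (1) − 2·(1) − (1) = -5
  L: −2·[t]_L − [P]_L − [γ]_L − 2·[Y]_L − [R_g]_L = −2·(0) − (2) − (0) − 2·(-1) − (2) = -2
  T: −2·[t]_T − [P]_T − [γ]_T − 2·[Y]_T − [R_g]_T = −2·(1) − (-3) − (-2) − 2·(-2) − (-2) = 9
  Θ: −2·[t]_Θ − [P]_Θ − [γ]_Θ − 2·[Y]_Θ − [R_g]_Θ = −2·(0) − (0) − (0) − 2·(0) − (-1) = 1
  N: −2·[t]_N − [P]_N − [γ]_N − 2·[Y]_N − [R_g]_N = −2·(0) − (0) − (0) − 2·(0) − (-1) = 1
Net dimensions [M⁻⁵ L⁻² T⁹ Θ N] ≠ [1] — not dimensionless.

no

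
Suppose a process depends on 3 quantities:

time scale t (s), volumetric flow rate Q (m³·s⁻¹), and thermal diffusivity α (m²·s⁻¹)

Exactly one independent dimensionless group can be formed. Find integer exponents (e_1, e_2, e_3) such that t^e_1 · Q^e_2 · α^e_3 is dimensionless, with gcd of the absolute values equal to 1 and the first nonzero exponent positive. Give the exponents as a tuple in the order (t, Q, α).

(1, -2, 3)

L: e_1·(0) + e_2·(3) + e_3·(2) = 0
T: e_1·(1) + e_2·(-1) + e_3·(-1) = 0
Solving this homogeneous linear system for the smallest-integer solution (first nonzero entry positive) gives (1, -2, 3).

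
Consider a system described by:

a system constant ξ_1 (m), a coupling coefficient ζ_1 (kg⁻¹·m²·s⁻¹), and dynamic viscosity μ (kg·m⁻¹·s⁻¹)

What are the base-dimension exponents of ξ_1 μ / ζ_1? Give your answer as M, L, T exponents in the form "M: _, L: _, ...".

M: 2, L: -2, T: 0

Collect each base-dimension exponent across the product:
  M: (0) − (-1) + (1) = 2
  L: (1) − (2) + (-1) = -2
  T: (0) − (-1) + (-1) = 0
So the dimensions are [M² L⁻²].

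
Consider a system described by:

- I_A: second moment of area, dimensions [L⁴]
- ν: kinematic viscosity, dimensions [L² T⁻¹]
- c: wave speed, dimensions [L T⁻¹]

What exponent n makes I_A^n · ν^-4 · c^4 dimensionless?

1

Balance the L exponent: (4)·n from I_A, plus −4·(2) + 4·(1) = -4 from the rest, must sum to zero.
4n − 4 = 0, so n = 1.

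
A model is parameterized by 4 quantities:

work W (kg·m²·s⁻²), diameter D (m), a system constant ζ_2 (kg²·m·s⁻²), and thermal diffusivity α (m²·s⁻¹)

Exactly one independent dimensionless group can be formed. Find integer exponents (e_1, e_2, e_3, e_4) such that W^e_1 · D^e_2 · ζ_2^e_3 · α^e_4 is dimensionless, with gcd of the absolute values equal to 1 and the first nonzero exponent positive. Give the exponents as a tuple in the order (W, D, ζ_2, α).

M: e_1·(1) + e_2·(0) + e_3·(2) + e_4·(0) = 0
L: e_1·(2) + e_2·(1) + e_3·(1) + e_4·(2) = 0
T: e_1·(-2) + e_2·(0) + e_3·(-2) + e_4·(-1) = 0
Solving this homogeneous linear system for the smallest-integer solution (first nonzero entry positive) gives (2, 1, -1, -2).

(2, 1, -1, -2)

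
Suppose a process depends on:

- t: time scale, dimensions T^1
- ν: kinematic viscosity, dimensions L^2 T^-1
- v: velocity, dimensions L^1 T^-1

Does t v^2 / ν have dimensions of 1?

Sum the exponent of each base dimension across the product:
  M: [t]_M − [ν]_M + 2·[v]_M = (0) − (0) + 2·(0) = 0
  L: [t]_L − [ν]_L + 2·[v]_L = (0) − (2) + 2·(1) = 0
  T: [t]_T − [ν]_T + 2·[v]_T = (1) − (-1) + 2·(-1) = 0
All base exponents vanish — dimensionless.

yes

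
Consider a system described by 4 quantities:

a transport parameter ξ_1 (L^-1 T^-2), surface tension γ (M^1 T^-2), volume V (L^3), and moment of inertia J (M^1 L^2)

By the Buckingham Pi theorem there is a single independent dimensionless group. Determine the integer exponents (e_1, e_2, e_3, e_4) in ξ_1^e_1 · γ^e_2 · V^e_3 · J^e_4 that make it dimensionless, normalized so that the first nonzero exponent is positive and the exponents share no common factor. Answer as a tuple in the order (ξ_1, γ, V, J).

M: e_1·(0) + e_2·(1) + e_3·(0) + e_4·(1) = 0
L: e_1·(-1) + e_2·(0) + e_3·(3) + e_4·(2) = 0
T: e_1·(-2) + e_2·(-2) + e_3·(0) + e_4·(0) = 0
Solving this homogeneous linear system for the smallest-integer solution (first nonzero entry positive) gives (3, -3, -1, 3).

(3, -3, -1, 3)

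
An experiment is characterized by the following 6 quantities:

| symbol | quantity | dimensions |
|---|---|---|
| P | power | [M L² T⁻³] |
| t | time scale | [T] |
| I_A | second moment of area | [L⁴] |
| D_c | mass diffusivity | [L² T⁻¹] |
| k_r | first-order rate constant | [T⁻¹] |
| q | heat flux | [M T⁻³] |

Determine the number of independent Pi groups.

There are 6 variables and 3 base dimensions (M, L, T).
The dimension matrix has rank 3.
Independent dimensionless groups: 6 − 3 = 3.

3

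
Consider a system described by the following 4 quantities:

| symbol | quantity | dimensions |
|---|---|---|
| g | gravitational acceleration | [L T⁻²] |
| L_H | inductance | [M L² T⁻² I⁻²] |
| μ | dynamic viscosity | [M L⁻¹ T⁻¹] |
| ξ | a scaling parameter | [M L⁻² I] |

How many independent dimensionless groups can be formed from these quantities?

There are 4 variables and 4 base dimensions (M, L, T, I).
The dimension matrix has rank 4.
Independent dimensionless groups: 4 − 4 = 0.

0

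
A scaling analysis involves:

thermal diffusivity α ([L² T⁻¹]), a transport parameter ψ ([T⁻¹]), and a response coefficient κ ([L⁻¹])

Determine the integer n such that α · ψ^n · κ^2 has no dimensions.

-1

Balance the T exponent: (-1)·n from ψ, plus (-1) + 2·(0) = -1 from the rest, must sum to zero.
−n − 1 = 0, so n = -1.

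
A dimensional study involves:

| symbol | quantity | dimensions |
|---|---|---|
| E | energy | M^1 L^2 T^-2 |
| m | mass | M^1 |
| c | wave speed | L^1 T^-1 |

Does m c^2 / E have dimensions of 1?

Sum the exponent of each base dimension across the product:
  M: −[E]_M + [m]_M + 2·[c]_M = −(1) + (1) + 2·(0) = 0
  L: −[E]_L + [m]_L + 2·[c]_L = −(2) + (0) + 2·(1) = 0
  T: −[E]_T + [m]_T + 2·[c]_T = −(-2) + (0) + 2·(-1) = 0
  Θ: −[E]_Θ + [m]_Θ + 2·[c]_Θ = −(0) + (0) + 2·(0) = 0
All base exponents vanish — dimensionless.

yes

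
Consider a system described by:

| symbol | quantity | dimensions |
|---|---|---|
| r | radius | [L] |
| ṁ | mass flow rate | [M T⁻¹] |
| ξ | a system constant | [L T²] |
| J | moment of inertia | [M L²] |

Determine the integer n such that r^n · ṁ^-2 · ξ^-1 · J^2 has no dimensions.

-3

Balance the L exponent: (1)·n from r, plus −2·(0) − (1) + 2·(2) = 3 from the rest, must sum to zero.
n + 3 = 0, so n = -3.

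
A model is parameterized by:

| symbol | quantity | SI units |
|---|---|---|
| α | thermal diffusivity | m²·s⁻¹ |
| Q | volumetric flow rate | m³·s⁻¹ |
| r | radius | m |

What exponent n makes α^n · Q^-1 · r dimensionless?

1

Balance the L exponent: (2)·n from α, plus −(3) + (1) = -2 from the rest, must sum to zero.
2n − 2 = 0, so n = 1.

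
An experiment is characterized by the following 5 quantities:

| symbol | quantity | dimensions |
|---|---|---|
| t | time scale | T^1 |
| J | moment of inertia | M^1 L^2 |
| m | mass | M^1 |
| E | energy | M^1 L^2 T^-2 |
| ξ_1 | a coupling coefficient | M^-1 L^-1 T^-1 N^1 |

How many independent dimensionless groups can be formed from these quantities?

1

There are 5 variables and 4 base dimensions (M, L, T, N).
The dimension matrix has rank 4.
Independent dimensionless groups: 5 − 4 = 1.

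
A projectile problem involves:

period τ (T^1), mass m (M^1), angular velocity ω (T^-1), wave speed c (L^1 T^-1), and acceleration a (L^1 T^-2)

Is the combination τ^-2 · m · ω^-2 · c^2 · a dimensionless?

no

Sum the exponent of each base dimension across the product:
  M: −2·[τ]_M + [m]_M − 2·[ω]_M + 2·[c]_M + [a]_M = −2·(0) + (1) − 2·(0) + 2·(0) + (0) = 1
  L: −2·[τ]_L + [m]_L − 2·[ω]_L + 2·[c]_L + [a]_L = −2·(0) + (0) − 2·(0) + 2·(1) + (1) = 3
  T: −2·[τ]_T + [m]_T − 2·[ω]_T + 2·[c]_T + [a]_T = −2·(1) + (0) − 2·(-1) + 2·(-1) + (-2) = -4
Net dimensions [M L³ T⁻⁴] ≠ [1] — not dimensionless.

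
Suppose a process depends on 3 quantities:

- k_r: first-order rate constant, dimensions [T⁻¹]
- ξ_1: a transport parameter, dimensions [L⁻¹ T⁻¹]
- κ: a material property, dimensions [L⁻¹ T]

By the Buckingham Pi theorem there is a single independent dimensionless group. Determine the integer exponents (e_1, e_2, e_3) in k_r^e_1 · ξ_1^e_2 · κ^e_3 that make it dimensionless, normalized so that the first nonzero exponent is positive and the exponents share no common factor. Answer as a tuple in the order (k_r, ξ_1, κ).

L: e_1·(0) + e_2·(-1) + e_3·(-1) = 0
T: e_1·(-1) + e_2·(-1) + e_3·(1) = 0
Solving this homogeneous linear system for the smallest-integer solution (first nonzero entry positive) gives (2, -1, 1).

(2, -1, 1)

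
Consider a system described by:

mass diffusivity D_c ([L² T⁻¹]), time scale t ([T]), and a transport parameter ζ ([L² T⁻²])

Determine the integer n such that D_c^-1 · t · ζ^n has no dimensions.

1

Balance the L exponent: (2)·n from ζ, plus −(2) + (0) = -2 from the rest, must sum to zero.
2n − 2 = 0, so n = 1.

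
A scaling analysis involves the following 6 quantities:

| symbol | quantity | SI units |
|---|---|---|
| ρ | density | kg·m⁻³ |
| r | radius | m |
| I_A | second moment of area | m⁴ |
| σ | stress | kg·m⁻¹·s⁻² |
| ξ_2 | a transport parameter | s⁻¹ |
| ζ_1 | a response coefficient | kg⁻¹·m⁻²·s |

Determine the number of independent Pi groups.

3

There are 6 variables and 3 base dimensions (M, L, T).
The dimension matrix has rank 3.
Independent dimensionless groups: 6 − 3 = 3.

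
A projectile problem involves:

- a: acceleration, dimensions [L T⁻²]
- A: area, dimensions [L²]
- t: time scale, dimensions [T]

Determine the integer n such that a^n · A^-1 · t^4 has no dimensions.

2

Balance the L exponent: (1)·n from a, plus −(2) + 4·(0) = -2 from the rest, must sum to zero.
n − 2 = 0, so n = 2.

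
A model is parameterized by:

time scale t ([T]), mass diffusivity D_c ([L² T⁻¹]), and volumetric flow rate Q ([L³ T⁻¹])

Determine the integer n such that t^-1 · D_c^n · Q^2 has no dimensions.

-3

Balance the L exponent: (2)·n from D_c, plus −(0) + 2·(3) = 6 from the rest, must sum to zero.
2n + 6 = 0, so n = -3.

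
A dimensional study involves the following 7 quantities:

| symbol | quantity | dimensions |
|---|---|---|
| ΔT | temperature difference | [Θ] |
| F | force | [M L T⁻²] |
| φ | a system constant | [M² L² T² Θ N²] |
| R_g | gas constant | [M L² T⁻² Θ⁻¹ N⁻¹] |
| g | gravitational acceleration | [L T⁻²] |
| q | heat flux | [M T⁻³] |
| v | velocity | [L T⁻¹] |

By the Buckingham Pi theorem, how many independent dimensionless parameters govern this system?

There are 7 variables and 5 base dimensions (M, L, T, Θ, N).
The dimension matrix has rank 5.
Independent dimensionless groups: 7 − 5 = 2.

2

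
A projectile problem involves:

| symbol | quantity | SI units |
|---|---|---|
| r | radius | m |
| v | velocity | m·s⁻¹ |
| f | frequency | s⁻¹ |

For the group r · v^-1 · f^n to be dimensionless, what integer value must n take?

1

Balance the T exponent: (-1)·n from f, plus (0) − (-1) = 1 from the rest, must sum to zero.
−n + 1 = 0, so n = 1.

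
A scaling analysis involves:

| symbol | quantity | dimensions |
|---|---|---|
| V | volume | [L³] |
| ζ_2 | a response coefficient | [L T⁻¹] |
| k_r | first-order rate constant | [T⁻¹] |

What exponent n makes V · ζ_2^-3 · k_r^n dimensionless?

Balance the T exponent: (-1)·n from k_r, plus (0) − 3·(-1) = 3 from the rest, must sum to zero.
−n + 3 = 0, so n = 3.

3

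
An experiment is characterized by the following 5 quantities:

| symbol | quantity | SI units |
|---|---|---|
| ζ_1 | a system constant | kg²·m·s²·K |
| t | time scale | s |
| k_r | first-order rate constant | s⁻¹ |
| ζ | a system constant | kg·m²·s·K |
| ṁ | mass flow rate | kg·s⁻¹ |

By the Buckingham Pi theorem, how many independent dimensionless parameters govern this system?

1

There are 5 variables and 4 base dimensions (M, L, T, Θ).
The dimension matrix has rank 4.
Independent dimensionless groups: 5 − 4 = 1.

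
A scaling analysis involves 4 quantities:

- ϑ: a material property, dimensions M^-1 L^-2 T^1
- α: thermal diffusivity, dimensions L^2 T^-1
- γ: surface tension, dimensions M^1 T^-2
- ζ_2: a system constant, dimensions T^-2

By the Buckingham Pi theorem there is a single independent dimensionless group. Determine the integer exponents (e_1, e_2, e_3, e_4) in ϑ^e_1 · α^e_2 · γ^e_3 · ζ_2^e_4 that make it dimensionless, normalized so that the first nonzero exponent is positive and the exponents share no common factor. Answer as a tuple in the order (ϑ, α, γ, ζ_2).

(1, 1, 1, -1)

M: e_1·(-1) + e_2·(0) + e_3·(1) + e_4·(0) = 0
L: e_1·(-2) + e_2·(2) + e_3·(0) + e_4·(0) = 0
T: e_1·(1) + e_2·(-1) + e_3·(-2) + e_4·(-2) = 0
Solving this homogeneous linear system for the smallest-integer solution (first nonzero entry positive) gives (1, 1, 1, -1).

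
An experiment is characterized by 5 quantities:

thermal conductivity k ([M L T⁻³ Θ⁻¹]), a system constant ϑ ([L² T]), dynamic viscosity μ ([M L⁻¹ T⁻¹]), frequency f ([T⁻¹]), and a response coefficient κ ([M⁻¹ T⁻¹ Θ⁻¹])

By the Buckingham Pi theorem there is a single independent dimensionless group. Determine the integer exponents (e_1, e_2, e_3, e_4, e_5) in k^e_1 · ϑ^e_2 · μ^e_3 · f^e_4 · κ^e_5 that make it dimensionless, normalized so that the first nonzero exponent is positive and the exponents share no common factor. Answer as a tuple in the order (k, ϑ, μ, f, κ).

(2, -3, -4, -3, -2)

M: e_1·(1) + e_2·(0) + e_3·(1) + e_4·(0) + e_5·(-1) = 0
L: e_1·(1) + e_2·(2) + e_3·(-1) + e_4·(0) + e_5·(0) = 0
T: e_1·(-3) + e_2·(1) + e_3·(-1) + e_4·(-1) + e_5·(-1) = 0
Θ: e_1·(-1) + e_2·(0) + e_3·(0) + e_4·(0) + e_5·(-1) = 0
Solving this homogeneous linear system for the smallest-integer solution (first nonzero entry positive) gives (2, -3, -4, -3, -2).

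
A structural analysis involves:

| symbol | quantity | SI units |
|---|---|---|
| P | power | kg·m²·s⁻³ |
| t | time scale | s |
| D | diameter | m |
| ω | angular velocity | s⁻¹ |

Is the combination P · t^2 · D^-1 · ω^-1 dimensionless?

Sum the exponent of each base dimension across the product:
  M: [P]_M + 2·[t]_M − [D]_M − [ω]_M = (1) + 2·(0) − (0) − (0) = 1
  L: [P]_L + 2·[t]_L − [D]_L − [ω]_L = (2) + 2·(0) − (1) − (0) = 1
  T: [P]_T + 2·[t]_T − [D]_T − [ω]_T = (-3) + 2·(1) − (0) − (-1) = 0
Net dimensions [M L] ≠ [1] — not dimensionless.

no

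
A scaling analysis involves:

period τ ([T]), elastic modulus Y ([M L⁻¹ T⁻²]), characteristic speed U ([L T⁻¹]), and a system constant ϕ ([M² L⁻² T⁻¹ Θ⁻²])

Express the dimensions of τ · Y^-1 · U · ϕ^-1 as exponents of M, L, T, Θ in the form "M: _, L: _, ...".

M: -3, L: 4, T: 3, Θ: 2

Collect each base-dimension exponent across the product:
  M: (0) − (1) + (0) − (2) = -3
  L: (0) − (-1) + (1) − (-2) = 4
  T: (1) − (-2) + (-1) − (-1) = 3
  Θ: (0) − (0) + (0) − (-2) = 2
So the dimensions are [M⁻³ L⁴ T³ Θ²].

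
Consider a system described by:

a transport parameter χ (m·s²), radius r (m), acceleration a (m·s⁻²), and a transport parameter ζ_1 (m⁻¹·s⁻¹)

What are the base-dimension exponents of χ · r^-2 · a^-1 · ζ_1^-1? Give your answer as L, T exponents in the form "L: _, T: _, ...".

L: -1, T: 5

Collect each base-dimension exponent across the product:
  L: (1) − 2·(1) − (1) − (-1) = -1
  T: (2) − 2·(0) − (-2) − (-1) = 5
So the dimensions are [L⁻¹ T⁵].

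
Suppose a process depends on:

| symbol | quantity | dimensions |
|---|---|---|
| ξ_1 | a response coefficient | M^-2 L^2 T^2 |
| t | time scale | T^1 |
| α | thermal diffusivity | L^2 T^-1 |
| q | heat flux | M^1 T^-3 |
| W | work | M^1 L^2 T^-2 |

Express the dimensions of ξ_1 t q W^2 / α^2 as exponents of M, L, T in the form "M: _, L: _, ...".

Collect each base-dimension exponent across the product:
  M: (-2) + (0) − 2·(0) + (1) + 2·(1) = 1
  L: (2) + (0) − 2·(2) + (0) + 2·(2) = 2
  T: (2) + (1) − 2·(-1) + (-3) + 2·(-2) = -2
So the dimensions are [M L² T⁻²].

M: 1, L: 2, T: -2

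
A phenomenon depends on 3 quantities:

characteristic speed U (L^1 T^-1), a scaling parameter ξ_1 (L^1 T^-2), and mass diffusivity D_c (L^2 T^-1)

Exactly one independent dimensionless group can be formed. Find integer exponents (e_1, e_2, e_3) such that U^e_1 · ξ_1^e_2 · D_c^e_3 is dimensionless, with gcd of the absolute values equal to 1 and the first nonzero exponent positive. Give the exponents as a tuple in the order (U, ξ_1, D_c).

L: e_1·(1) + e_2·(1) + e_3·(2) = 0
T: e_1·(-1) + e_2·(-2) + e_3·(-1) = 0
Solving this homogeneous linear system for the smallest-integer solution (first nonzero entry positive) gives (3, -1, -1).

(3, -1, -1)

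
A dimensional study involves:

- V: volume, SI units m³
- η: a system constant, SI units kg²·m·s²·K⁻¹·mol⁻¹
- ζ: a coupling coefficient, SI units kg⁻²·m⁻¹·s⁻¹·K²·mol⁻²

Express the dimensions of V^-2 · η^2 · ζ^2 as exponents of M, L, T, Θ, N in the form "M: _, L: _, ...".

Collect each base-dimension exponent across the product:
  M: −2·(0) + 2·(2) + 2·(-2) = 0
  L: −2·(3) + 2·(1) + 2·(-1) = -6
  T: −2·(0) + 2·(2) + 2·(-1) = 2
  Θ: −2·(0) + 2·(-1) + 2·(2) = 2
  N: −2·(0) + 2·(-1) + 2·(-2) = -6
So the dimensions are [L⁻⁶ T² Θ² N⁻⁶].

M: 0, L: -6, T: 2, Θ: 2, N: -6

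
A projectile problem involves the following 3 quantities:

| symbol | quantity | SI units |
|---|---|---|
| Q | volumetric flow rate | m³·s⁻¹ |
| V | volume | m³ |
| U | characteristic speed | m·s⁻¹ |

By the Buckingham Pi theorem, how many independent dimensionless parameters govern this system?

There are 3 variables and 2 base dimensions (L, T).
The dimension matrix has rank 2.
Independent dimensionless groups: 3 − 2 = 1.

1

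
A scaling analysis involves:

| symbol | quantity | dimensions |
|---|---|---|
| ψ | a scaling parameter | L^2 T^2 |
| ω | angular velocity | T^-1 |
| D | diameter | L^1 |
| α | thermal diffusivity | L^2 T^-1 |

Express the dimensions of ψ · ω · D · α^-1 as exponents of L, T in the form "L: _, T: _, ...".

Collect each base-dimension exponent across the product:
  L: (2) + (0) + (1) − (2) = 1
  T: (2) + (-1) + (0) − (-1) = 2
So the dimensions are [L T²].

L: 1, T: 2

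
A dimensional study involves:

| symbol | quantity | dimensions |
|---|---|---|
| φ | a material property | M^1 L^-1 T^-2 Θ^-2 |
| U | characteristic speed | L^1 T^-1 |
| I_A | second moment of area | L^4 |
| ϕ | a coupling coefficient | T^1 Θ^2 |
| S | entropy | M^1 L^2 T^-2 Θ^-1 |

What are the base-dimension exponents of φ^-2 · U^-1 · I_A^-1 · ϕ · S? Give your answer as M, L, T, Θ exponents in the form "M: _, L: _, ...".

Collect each base-dimension exponent across the product:
  M: −2·(1) − (0) − (0) + (0) + (1) = -1
  L: −2·(-1) − (1) − (4) + (0) + (2) = -1
  T: −2·(-2) − (-1) − (0) + (1) + (-2) = 4
  Θ: −2·(-2) − (0) − (0) + (2) + (-1) = 5
So the dimensions are [M⁻¹ L⁻¹ T⁴ Θ⁵].

M: -1, L: -1, T: 4, Θ: 5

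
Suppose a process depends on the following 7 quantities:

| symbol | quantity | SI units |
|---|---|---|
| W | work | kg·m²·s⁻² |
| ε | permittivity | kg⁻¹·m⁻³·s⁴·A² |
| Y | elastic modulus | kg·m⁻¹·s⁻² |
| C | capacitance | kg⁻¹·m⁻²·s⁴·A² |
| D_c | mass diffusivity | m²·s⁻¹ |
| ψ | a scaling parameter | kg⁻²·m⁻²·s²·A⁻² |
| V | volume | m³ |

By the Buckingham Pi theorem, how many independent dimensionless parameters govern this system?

There are 7 variables and 4 base dimensions (M, L, T, I).
The dimension matrix has rank 4.
Independent dimensionless groups: 7 − 4 = 3.

3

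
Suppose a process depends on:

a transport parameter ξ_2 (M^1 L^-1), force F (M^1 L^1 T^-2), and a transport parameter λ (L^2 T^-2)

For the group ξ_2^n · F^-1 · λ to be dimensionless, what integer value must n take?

1

Balance the M exponent: (1)·n from ξ_2, plus −(1) + (0) = -1 from the rest, must sum to zero.
n − 1 = 0, so n = 1.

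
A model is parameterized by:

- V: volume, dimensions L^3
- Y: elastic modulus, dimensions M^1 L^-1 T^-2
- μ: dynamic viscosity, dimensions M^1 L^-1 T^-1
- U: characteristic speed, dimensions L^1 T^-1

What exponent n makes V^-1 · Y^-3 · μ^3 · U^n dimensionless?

3

Balance the L exponent: (1)·n from U, plus −(3) − 3·(-1) + 3·(-1) = -3 from the rest, must sum to zero.
n − 3 = 0, so n = 3.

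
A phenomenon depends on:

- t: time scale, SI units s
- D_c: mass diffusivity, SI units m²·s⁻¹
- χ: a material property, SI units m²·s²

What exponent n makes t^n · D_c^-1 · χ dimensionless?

-3

Balance the T exponent: (1)·n from t, plus −(-1) + (2) = 3 from the rest, must sum to zero.
n + 3 = 0, so n = -3.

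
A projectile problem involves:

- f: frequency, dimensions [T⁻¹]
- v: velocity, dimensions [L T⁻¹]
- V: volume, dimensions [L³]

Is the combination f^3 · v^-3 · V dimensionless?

yes

Sum the exponent of each base dimension across the product:
  L: 3·[f]_L − 3·[v]_L + [V]_L = 3·(0) − 3·(1) + (3) = 0
  T: 3·[f]_T − 3·[v]_T + [V]_T = 3·(-1) − 3·(-1) + (0) = 0
All base exponents vanish — dimensionless.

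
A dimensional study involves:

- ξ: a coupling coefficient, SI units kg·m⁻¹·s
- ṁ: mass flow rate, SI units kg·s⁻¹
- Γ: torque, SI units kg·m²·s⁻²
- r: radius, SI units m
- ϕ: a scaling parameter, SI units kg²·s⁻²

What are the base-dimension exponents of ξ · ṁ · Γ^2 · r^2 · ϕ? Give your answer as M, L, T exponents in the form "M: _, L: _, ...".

Collect each base-dimension exponent across the product:
  M: (1) + (1) + 2·(1) + 2·(0) + (2) = 6
  L: (-1) + (0) + 2·(2) + 2·(1) + (0) = 5
  T: (1) + (-1) + 2·(-2) + 2·(0) + (-2) = -6
So the dimensions are [M⁶ L⁵ T⁻⁶].

M: 6, L: 5, T: -6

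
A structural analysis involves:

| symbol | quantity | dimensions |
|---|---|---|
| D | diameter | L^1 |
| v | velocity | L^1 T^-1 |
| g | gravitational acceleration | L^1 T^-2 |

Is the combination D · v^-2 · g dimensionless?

yes

Sum the exponent of each base dimension across the product:
  M: [D]_M − 2·[v]_M + [g]_M = (0) − 2·(0) + (0) = 0
  L: [D]_L − 2·[v]_L + [g]_L = (1) − 2·(1) + (1) = 0
  T: [D]_T − 2·[v]_T + [g]_T = (0) − 2·(-1) + (-2) = 0
All base exponents vanish — dimensionless.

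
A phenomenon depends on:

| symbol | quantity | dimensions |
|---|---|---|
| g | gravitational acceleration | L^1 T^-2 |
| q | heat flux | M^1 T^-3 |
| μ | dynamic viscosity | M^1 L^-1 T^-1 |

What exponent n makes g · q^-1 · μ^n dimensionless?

1

Balance the M exponent: (1)·n from μ, plus (0) − (1) = -1 from the rest, must sum to zero.
n − 1 = 0, so n = 1.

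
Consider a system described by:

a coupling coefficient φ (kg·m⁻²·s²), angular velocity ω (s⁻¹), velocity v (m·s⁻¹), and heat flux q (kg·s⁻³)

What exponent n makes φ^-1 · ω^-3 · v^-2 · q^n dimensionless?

Balance the M exponent: (1)·n from q, plus −(1) − 3·(0) − 2·(0) = -1 from the rest, must sum to zero.
n − 1 = 0, so n = 1.

1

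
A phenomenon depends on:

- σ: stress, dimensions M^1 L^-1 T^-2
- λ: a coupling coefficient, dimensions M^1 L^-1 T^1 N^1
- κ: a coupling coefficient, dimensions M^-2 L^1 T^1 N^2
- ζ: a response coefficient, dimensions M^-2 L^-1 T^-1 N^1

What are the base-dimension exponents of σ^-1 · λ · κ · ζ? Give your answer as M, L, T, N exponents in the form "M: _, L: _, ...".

Collect each base-dimension exponent across the product:
  M: −(1) + (1) + (-2) + (-2) = -4
  L: −(-1) + (-1) + (1) + (-1) = 0
  T: −(-2) + (1) + (1) + (-1) = 3
  N: −(0) + (1) + (2) + (1) = 4
So the dimensions are [M⁻⁴ T³ N⁴].

M: -4, L: 0, T: 3, N: 4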